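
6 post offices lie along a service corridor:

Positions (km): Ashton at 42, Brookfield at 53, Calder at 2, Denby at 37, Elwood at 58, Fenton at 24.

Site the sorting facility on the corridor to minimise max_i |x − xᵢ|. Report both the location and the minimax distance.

The 1-center on a line is the midpoint of the two extreme points: leftmost at 2, rightmost at 58.
Optimal location = (2 + 58)/2 = 30; maximum distance = (58 − 2)/2 = 28.

location 30, max distance 28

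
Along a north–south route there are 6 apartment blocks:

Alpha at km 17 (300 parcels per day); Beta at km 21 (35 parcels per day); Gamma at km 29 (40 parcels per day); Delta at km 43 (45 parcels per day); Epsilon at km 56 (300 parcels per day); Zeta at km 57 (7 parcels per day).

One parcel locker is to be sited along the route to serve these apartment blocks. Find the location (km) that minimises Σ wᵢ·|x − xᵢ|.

For a sum of weighted absolute distances on a line, the optimum is the weighted median (not the mean). Total weight W = 727; half-weight = 363.5.
Sort by position and accumulate weight:
  km 17 (Alpha, w=300) → cum 300
  km 21 (Beta, w=35) → cum 335
  km 29 (Gamma, w=40) → cum 375  ≥ 363.5 → median here
  km 43 (Delta, w=45) → cum 420
  km 56 (Epsilon, w=300) → cum 720
  km 57 (Zeta, w=7) → cum 727
Optimal location: km 29.

x = 29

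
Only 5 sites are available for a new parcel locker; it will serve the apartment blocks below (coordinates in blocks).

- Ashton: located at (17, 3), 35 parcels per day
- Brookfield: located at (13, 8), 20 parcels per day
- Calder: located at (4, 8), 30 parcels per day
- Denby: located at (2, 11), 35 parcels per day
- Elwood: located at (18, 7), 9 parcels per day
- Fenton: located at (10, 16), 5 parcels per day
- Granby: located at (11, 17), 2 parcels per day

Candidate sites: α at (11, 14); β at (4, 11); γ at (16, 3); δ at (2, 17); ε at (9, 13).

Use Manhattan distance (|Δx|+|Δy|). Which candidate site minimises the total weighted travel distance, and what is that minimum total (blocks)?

β, total 1378 blocks

Total weighted distance at each candidate:
  α (11, 14): total = 1712
  β (4, 11): total = 1378
  γ (16, 3): total = 1662
  δ (2, 17): total = 2252
  ε (9, 13): total = 1592
Minimum is at β with total 1378 blocks.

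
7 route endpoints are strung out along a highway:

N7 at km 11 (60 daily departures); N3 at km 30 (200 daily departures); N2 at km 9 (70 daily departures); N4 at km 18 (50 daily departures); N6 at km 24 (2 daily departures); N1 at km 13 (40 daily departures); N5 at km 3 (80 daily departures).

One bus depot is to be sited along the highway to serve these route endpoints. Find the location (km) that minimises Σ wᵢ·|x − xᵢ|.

For a sum of weighted absolute distances on a line, the optimum is the weighted median (not the mean). Total weight W = 502; half-weight = 251.
Sort by position and accumulate weight:
  km 3 (N5, w=80) → cum 80
  km 9 (N2, w=70) → cum 150
  km 11 (N7, w=60) → cum 210
  km 13 (N1, w=40) → cum 250
  km 18 (N4, w=50) → cum 300  ≥ 251 → median here
  km 24 (N6, w=2) → cum 302
  km 30 (N3, w=200) → cum 502
Optimal location: km 18.

x = 18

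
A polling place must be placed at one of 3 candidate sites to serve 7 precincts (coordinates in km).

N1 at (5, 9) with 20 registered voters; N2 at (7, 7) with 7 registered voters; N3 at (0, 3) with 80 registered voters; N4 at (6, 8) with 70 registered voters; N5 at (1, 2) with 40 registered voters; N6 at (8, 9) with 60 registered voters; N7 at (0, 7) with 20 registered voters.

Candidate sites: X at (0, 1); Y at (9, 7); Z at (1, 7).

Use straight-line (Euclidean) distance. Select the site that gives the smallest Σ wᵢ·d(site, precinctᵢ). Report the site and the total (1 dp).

Total weighted distance at each candidate:
  X (0, 1): total = 1914.0
  Y (9, 7): total = 1804.2
  Z (1, 7): total = 1475.0
Minimum is at Z with total 1475.0 km.

Z, total 1475.0 km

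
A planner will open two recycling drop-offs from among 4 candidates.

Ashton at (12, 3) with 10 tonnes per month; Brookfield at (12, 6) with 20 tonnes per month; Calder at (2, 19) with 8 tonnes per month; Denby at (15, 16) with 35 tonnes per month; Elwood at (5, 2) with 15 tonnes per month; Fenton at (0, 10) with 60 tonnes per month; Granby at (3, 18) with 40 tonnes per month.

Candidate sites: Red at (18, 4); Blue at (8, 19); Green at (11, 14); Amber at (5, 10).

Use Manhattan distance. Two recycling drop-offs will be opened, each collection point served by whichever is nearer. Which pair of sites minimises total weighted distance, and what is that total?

Evaluate every pair (each demand assigned to the nearer of the two):
  {Blue, Amber}: total = 1418
  {Green, Amber}: total = 1426
  {Red, Amber}: total = 1671
  {Blue, Green}: total = 1968
  {Red, Blue}: total = 2113
  {Red, Green}: total = 2157
Best pair: {Blue, Amber} with total 1418.

{Blue, Amber}, total 1418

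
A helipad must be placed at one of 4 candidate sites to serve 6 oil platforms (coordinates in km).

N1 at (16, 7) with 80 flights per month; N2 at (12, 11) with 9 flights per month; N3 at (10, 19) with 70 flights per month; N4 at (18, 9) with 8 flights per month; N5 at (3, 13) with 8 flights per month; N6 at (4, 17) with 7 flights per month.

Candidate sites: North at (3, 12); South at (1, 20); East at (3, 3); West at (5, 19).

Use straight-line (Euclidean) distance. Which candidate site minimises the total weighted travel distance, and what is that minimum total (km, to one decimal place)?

West, total 1945.4 km

Total weighted distance at each candidate:
  North (3, 12): total = 2054.8
  South (1, 20): total = 2599.7
  East (3, 3): total = 2726.5
  West (5, 19): total = 1945.4
Minimum is at West with total 1945.4 km.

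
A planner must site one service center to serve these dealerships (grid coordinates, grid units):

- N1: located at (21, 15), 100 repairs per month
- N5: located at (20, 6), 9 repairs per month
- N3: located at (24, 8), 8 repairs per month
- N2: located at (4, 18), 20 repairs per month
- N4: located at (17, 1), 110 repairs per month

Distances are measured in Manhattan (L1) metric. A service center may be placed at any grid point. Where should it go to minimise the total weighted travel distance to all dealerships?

Manhattan distance separates: Σwᵢ(|x−xᵢ|+|y−yᵢ|) = Σwᵢ|x−xᵢ| + Σwᵢ|y−yᵢ|, so x and y are optimised independently as 1-D weighted medians.
Total weight W = 247; half = 123.5.
x-coordinate, sorted with cumulative weight:
  x=4 (N2, w=20) cum 20
  x=17 (N4, w=110) cum 130  ← median
  x=20 (N5, w=9) cum 139
  x=21 (N1, w=100) cum 239
  x=24 (N3, w=8) cum 247
⇒ x* = 17
y-coordinate, sorted with cumulative weight:
  y=1 (N4, w=110) cum 110
  y=6 (N5, w=9) cum 119
  y=8 (N3, w=8) cum 127  ← median
  y=15 (N1, w=100) cum 227
  y=18 (N2, w=20) cum 247
⇒ y* = 8

(17, 8)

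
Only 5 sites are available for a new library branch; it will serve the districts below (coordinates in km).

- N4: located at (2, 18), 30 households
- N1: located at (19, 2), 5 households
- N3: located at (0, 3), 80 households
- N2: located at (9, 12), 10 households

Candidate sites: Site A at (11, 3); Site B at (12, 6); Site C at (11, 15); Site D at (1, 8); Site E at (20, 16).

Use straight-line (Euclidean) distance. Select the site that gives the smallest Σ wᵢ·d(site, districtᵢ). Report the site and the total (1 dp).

Total weighted distance at each candidate:
  Site A (11, 3): total = 1537.3
  Site B (12, 6): total = 1565.6
  Site C (11, 15): total = 1699.3
  Site D (1, 8): total = 893.7
  Site E (20, 16): total = 2638.8
Minimum is at Site D with total 893.7 km.

Site D, total 893.7 km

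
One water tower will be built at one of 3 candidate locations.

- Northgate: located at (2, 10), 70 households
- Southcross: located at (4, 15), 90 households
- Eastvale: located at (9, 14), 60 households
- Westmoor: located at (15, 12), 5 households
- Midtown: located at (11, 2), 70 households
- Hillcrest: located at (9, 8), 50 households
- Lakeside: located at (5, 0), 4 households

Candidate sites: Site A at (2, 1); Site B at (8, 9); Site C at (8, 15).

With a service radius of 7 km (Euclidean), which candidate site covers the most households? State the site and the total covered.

Site B, covering 180

Coverage radius r = 7 km; a point is covered iff (Δx)²+(Δy)² ≤ 7² = 49.
  Site A (2, 1): covers {Lakeside} → 4
  Site B (8, 9): covers {Northgate, Eastvale, Hillcrest} → 180
  Site C (8, 15): covers {Southcross, Eastvale} → 150
Maximum coverage at Site B: 180 households.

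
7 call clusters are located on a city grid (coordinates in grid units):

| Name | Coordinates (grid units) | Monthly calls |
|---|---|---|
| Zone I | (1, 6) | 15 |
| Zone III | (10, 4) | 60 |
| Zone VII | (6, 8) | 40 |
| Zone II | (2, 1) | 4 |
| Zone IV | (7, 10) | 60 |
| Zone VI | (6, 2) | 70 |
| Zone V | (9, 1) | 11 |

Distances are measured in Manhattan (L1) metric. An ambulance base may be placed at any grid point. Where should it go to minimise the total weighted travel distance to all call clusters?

Manhattan distance separates: Σwᵢ(|x−xᵢ|+|y−yᵢ|) = Σwᵢ|x−xᵢ| + Σwᵢ|y−yᵢ|, so x and y are optimised independently as 1-D weighted medians.
Total weight W = 260; half = 130.
x-coordinate, sorted with cumulative weight:
  x=1 (Zone I, w=15) cum 15
  x=2 (Zone II, w=4) cum 19
  x=6 (Zone VII, w=40) cum 59
  x=6 (Zone VI, w=70) cum 129
  x=7 (Zone IV, w=60) cum 189  ← median
  x=9 (Zone V, w=11) cum 200
  x=10 (Zone III, w=60) cum 260
⇒ x* = 7
y-coordinate, sorted with cumulative weight:
  y=1 (Zone II, w=4) cum 4
  y=1 (Zone V, w=11) cum 15
  y=2 (Zone VI, w=70) cum 85
  y=4 (Zone III, w=60) cum 145  ← median
  y=6 (Zone I, w=15) cum 160
  y=8 (Zone VII, w=40) cum 200
  y=10 (Zone IV, w=60) cum 260
⇒ y* = 4

(7, 4)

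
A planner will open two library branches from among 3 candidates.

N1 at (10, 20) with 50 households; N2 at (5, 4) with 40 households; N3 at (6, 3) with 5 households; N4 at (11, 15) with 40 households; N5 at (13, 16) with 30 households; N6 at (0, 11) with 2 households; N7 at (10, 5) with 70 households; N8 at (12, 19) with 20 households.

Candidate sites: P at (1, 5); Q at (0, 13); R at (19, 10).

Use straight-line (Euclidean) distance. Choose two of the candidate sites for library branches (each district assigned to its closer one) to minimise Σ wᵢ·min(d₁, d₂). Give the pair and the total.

Evaluate every pair (each demand assigned to the nearer of the two):
  {P, R}: total = 2366.6
  {P, Q}: total = 2552.0
  {Q, R}: total = 2665.1
Best pair: {P, R} with total 2366.6.

{P, R}, total 2366.6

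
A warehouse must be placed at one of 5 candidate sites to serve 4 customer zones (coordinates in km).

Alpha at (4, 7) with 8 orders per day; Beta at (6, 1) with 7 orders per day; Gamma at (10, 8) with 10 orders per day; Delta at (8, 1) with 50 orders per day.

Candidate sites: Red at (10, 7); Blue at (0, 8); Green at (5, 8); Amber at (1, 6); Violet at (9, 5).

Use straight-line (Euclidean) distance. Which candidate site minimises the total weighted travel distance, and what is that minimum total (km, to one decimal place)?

Total weighted distance at each candidate:
  Red (10, 7): total = 424.7
  Blue (0, 8): total = 729.0
  Green (5, 8): total = 491.6
  Amber (1, 6): total = 597.1
  Violet (9, 5): total = 315.9
Minimum is at Violet with total 315.9 km.

Violet, total 315.9 km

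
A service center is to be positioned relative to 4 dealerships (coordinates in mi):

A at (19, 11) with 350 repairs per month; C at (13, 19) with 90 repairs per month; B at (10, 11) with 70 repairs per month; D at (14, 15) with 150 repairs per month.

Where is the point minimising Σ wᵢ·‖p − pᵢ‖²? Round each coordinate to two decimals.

(16.09, 13.00)

The minimiser of Σwᵢ‖p−pᵢ‖² is the weighted centroid p* = (Σwᵢpᵢ)/(Σwᵢ).
Σwᵢ = 660.
Σwᵢxᵢ = 350·19 + 90·13 + 70·10 + 150·14 = 10620.
Σwᵢyᵢ = 350·11 + 90·19 + 70·11 + 150·15 = 8580.
x* = 10620/660 = 16.09, y* = 8580/660 = 13.00.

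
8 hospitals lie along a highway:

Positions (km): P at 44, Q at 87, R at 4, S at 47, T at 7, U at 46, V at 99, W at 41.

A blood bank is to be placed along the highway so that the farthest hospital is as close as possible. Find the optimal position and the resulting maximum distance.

location 51.5, max distance 47.5

The 1-center on a line is the midpoint of the two extreme points: leftmost at 4, rightmost at 99.
Optimal location = (4 + 99)/2 = 51.5; maximum distance = (99 − 4)/2 = 47.5.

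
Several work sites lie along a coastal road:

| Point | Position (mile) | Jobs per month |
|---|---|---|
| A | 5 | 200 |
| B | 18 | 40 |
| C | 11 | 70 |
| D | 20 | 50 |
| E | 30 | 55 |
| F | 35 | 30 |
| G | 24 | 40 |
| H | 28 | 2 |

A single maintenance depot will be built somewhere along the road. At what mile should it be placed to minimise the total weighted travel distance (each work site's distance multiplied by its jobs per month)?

For a sum of weighted absolute distances on a line, the optimum is the weighted median (not the mean). Total weight W = 487; half-weight = 243.5.
Sort by position and accumulate weight:
  mile 5 (A, w=200) → cum 200
  mile 11 (C, w=70) → cum 270  ≥ 243.5 → median here
  mile 18 (B, w=40) → cum 310
  mile 20 (D, w=50) → cum 360
  mile 24 (G, w=40) → cum 400
  mile 28 (H, w=2) → cum 402
  mile 30 (E, w=55) → cum 457
  mile 35 (F, w=30) → cum 487
Optimal location: mile 11.

x = 11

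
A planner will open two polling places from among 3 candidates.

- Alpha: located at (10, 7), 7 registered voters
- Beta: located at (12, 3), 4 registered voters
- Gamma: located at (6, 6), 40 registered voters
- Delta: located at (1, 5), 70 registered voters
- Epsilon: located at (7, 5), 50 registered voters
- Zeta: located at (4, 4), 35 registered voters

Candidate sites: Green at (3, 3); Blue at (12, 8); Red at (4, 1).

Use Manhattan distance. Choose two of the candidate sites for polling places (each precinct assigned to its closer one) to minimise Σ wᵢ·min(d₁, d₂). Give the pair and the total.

Evaluate every pair (each demand assigned to the nearer of the two):
  {Green, Blue}: total = 931
  {Green, Red}: total = 1003
  {Blue, Red}: total = 1266
Best pair: {Green, Blue} with total 931.

{Green, Blue}, total 931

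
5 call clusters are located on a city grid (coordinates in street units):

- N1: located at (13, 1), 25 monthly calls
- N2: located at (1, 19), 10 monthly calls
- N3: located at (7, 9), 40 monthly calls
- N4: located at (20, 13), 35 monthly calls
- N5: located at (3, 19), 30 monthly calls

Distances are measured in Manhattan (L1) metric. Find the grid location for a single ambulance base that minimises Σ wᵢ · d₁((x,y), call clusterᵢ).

Manhattan distance separates: Σwᵢ(|x−xᵢ|+|y−yᵢ|) = Σwᵢ|x−xᵢ| + Σwᵢ|y−yᵢ|, so x and y are optimised independently as 1-D weighted medians.
Total weight W = 140; half = 70.
x-coordinate, sorted with cumulative weight:
  x=1 (N2, w=10) cum 10
  x=3 (N5, w=30) cum 40
  x=7 (N3, w=40) cum 80  ← median
  x=13 (N1, w=25) cum 105
  x=20 (N4, w=35) cum 140
⇒ x* = 7
y-coordinate, sorted with cumulative weight:
  y=1 (N1, w=25) cum 25
  y=9 (N3, w=40) cum 65
  y=13 (N4, w=35) cum 100  ← median
  y=19 (N2, w=10) cum 110
  y=19 (N5, w=30) cum 140
⇒ y* = 13

(7, 13)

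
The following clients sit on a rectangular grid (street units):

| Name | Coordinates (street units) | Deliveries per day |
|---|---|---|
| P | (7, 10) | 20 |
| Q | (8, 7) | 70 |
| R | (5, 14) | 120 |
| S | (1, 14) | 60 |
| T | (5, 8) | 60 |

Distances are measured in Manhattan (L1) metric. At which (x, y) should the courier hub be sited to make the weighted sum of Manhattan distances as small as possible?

(5, 14)

Manhattan distance separates: Σwᵢ(|x−xᵢ|+|y−yᵢ|) = Σwᵢ|x−xᵢ| + Σwᵢ|y−yᵢ|, so x and y are optimised independently as 1-D weighted medians.
Total weight W = 330; half = 165.
x-coordinate, sorted with cumulative weight:
  x=1 (S, w=60) cum 60
  x=5 (R, w=120) cum 180  ← median
  x=5 (T, w=60) cum 240
  x=7 (P, w=20) cum 260
  x=8 (Q, w=70) cum 330
⇒ x* = 5
y-coordinate, sorted with cumulative weight:
  y=7 (Q, w=70) cum 70
  y=8 (T, w=60) cum 130
  y=10 (P, w=20) cum 150
  y=14 (R, w=120) cum 270  ← median
  y=14 (S, w=60) cum 330
⇒ y* = 14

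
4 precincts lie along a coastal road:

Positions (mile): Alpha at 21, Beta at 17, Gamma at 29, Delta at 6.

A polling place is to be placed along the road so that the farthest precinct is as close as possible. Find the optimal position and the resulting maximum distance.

location 17.5, max distance 11.5

The 1-center on a line is the midpoint of the two extreme points: leftmost at 6, rightmost at 29.
Optimal location = (6 + 29)/2 = 17.5; maximum distance = (29 − 6)/2 = 11.5.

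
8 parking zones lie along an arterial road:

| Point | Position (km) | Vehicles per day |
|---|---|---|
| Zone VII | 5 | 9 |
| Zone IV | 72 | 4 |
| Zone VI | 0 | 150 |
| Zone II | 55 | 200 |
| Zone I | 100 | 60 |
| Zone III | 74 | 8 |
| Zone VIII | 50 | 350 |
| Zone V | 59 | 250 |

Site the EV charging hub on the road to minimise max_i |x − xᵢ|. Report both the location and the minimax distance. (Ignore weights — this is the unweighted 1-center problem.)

The 1-center on a line is the midpoint of the two extreme points: leftmost at 0, rightmost at 100.
Optimal location = (0 + 100)/2 = 50; maximum distance = (100 − 0)/2 = 50.

location 50, max distance 50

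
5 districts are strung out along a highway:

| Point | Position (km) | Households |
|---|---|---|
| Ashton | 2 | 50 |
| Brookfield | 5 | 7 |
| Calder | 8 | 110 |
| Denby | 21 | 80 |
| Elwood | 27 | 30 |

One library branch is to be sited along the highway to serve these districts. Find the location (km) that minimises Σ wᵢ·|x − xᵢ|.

For a sum of weighted absolute distances on a line, the optimum is the weighted median (not the mean). Total weight W = 277; half-weight = 138.5.
Sort by position and accumulate weight:
  km 2 (Ashton, w=50) → cum 50
  km 5 (Brookfield, w=7) → cum 57
  km 8 (Calder, w=110) → cum 167  ≥ 138.5 → median here
  km 21 (Denby, w=80) → cum 247
  km 27 (Elwood, w=30) → cum 277
Optimal location: km 8.

x = 8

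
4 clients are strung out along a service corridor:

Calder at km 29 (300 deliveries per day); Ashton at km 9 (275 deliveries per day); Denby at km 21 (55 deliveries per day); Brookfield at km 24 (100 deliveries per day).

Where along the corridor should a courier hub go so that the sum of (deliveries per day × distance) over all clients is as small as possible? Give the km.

For a sum of weighted absolute distances on a line, the optimum is the weighted median (not the mean). Total weight W = 730; half-weight = 365.
Sort by position and accumulate weight:
  km 9 (Ashton, w=275) → cum 275
  km 21 (Denby, w=55) → cum 330
  km 24 (Brookfield, w=100) → cum 430  ≥ 365 → median here
  km 29 (Calder, w=300) → cum 730
Optimal location: km 24.

x = 24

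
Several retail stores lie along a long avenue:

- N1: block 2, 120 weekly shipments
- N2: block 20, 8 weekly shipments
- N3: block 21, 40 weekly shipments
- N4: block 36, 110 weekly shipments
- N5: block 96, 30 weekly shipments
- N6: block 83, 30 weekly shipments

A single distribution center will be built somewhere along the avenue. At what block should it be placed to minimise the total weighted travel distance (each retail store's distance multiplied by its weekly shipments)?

x = 36

For a sum of weighted absolute distances on a line, the optimum is the weighted median (not the mean). Total weight W = 338; half-weight = 169.
Sort by position and accumulate weight:
  block 2 (N1, w=120) → cum 120
  block 20 (N2, w=8) → cum 128
  block 21 (N3, w=40) → cum 168
  block 36 (N4, w=110) → cum 278  ≥ 169 → median here
  block 83 (N6, w=30) → cum 308
  block 96 (N5, w=30) → cum 338
Optimal location: block 36.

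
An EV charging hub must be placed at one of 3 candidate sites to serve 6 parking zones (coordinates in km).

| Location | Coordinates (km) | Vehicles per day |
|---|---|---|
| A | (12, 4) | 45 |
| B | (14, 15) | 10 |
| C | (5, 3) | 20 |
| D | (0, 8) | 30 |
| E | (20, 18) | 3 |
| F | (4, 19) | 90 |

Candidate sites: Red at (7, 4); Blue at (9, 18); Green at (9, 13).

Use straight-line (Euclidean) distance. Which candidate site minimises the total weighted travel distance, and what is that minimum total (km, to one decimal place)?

Green, total 1744.2 km

Total weighted distance at each candidate:
  Red (7, 4): total = 2076.0
  Blue (9, 18): total = 1908.6
  Green (9, 13): total = 1744.2
Minimum is at Green with total 1744.2 km.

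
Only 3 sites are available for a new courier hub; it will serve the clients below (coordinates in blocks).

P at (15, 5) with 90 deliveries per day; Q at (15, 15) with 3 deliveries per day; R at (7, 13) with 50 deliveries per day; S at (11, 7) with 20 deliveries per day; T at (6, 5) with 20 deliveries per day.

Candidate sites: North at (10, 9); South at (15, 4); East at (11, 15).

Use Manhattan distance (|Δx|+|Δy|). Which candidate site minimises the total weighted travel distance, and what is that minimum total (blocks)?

South, total 1313 blocks

Total weighted distance at each candidate:
  North (10, 9): total = 1413
  South (15, 4): total = 1313
  East (11, 15): total = 2032
Minimum is at South with total 1313 blocks.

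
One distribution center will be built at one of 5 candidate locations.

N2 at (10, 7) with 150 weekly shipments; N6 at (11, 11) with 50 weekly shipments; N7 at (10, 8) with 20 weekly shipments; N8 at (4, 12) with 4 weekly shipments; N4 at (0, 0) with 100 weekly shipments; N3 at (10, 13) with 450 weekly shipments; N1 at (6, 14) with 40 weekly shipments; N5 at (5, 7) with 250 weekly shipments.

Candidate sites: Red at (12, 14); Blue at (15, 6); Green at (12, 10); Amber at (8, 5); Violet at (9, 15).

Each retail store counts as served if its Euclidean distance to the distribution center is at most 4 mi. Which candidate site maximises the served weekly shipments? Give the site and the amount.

Coverage radius r = 4 mi; a point is covered iff (Δx)²+(Δy)² ≤ 4² = 16.
  Red (12, 14): covers {N6, N3} → 500
  Blue (15, 6): covers {none} → 0
  Green (12, 10): covers {N2, N6, N7, N3} → 670
  Amber (8, 5): covers {N2, N7, N5} → 420
  Violet (9, 15): covers {N3, N1} → 490
Maximum coverage at Green: 670 weekly shipments.

Green, covering 670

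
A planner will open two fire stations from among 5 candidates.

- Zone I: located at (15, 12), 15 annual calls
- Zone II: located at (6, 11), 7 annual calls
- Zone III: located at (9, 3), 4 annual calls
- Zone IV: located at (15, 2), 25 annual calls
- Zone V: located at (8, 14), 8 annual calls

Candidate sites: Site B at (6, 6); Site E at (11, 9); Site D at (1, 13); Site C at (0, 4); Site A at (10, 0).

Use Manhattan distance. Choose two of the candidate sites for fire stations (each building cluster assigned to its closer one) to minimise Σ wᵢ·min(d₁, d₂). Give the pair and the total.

{Site E, Site A}, total 409

Evaluate every pair (each demand assigned to the nearer of the two):
  {Site E, Site A}: total = 409
  {Site B, Site E}: total = 503
  {Site E, Site D}: total = 525
  {Site E, Site C}: total = 525
  {Site D, Site A}: total = 529
  {Site B, Site A}: total = 531
  {Site C, Site A}: total = 665
  {Site B, Site D}: total = 673
  {Site B, Site C}: total = 689
  {Site D, Site C}: total = 803
Best pair: {Site E, Site A} with total 409.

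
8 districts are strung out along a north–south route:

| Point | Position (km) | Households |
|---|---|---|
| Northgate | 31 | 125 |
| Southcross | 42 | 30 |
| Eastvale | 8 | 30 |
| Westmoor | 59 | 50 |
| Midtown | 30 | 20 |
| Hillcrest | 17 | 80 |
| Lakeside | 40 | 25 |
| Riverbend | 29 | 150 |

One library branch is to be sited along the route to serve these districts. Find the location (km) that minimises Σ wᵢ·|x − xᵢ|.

For a sum of weighted absolute distances on a line, the optimum is the weighted median (not the mean). Total weight W = 510; half-weight = 255.
Sort by position and accumulate weight:
  km 8 (Eastvale, w=30) → cum 30
  km 17 (Hillcrest, w=80) → cum 110
  km 29 (Riverbend, w=150) → cum 260  ≥ 255 → median here
  km 30 (Midtown, w=20) → cum 280
  km 31 (Northgate, w=125) → cum 405
  km 40 (Lakeside, w=25) → cum 430
  km 42 (Southcross, w=30) → cum 460
  km 59 (Westmoor, w=50) → cum 510
Optimal location: km 29.

x = 29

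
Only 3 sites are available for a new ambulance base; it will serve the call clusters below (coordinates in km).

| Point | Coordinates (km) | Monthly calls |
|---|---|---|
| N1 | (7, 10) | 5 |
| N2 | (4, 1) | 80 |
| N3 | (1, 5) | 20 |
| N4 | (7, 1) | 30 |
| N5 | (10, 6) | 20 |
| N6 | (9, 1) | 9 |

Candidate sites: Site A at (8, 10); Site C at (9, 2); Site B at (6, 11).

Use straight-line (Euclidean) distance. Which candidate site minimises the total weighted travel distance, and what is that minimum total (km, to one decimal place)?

Site C, total 778.6 km

Total weighted distance at each candidate:
  Site A (8, 10): total = 1407.6
  Site C (9, 2): total = 778.6
  Site B (6, 11): total = 1502.6
Minimum is at Site C with total 778.6 km.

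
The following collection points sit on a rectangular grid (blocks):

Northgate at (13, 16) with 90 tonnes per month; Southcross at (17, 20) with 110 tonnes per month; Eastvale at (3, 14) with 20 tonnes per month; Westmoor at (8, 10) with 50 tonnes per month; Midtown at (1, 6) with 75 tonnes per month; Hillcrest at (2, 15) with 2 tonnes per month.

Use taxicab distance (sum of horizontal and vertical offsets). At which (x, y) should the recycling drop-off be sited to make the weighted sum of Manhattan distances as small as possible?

(13, 16)

Manhattan distance separates: Σwᵢ(|x−xᵢ|+|y−yᵢ|) = Σwᵢ|x−xᵢ| + Σwᵢ|y−yᵢ|, so x and y are optimised independently as 1-D weighted medians.
Total weight W = 347; half = 173.5.
x-coordinate, sorted with cumulative weight:
  x=1 (Midtown, w=75) cum 75
  x=2 (Hillcrest, w=2) cum 77
  x=3 (Eastvale, w=20) cum 97
  x=8 (Westmoor, w=50) cum 147
  x=13 (Northgate, w=90) cum 237  ← median
  x=17 (Southcross, w=110) cum 347
⇒ x* = 13
y-coordinate, sorted with cumulative weight:
  y=6 (Midtown, w=75) cum 75
  y=10 (Westmoor, w=50) cum 125
  y=14 (Eastvale, w=20) cum 145
  y=15 (Hillcrest, w=2) cum 147
  y=16 (Northgate, w=90) cum 237  ← median
  y=20 (Southcross, w=110) cum 347
⇒ y* = 16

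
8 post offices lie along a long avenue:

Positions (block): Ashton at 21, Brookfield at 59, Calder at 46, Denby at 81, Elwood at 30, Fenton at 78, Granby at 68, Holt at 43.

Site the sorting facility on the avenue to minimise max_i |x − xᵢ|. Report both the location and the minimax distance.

The 1-center on a line is the midpoint of the two extreme points: leftmost at 21, rightmost at 81.
Optimal location = (21 + 81)/2 = 51; maximum distance = (81 − 21)/2 = 30.

location 51, max distance 30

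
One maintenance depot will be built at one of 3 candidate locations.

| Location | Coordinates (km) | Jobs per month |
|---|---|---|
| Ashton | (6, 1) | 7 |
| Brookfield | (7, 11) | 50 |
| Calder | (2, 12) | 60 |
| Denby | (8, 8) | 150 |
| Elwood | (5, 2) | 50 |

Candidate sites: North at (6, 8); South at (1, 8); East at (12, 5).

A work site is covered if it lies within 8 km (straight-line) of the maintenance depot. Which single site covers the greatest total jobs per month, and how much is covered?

Coverage radius r = 8 km; a point is covered iff (Δx)²+(Δy)² ≤ 8² = 64.
  North (6, 8): covers {Ashton, Brookfield, Calder, Denby, Elwood} → 317
  South (1, 8): covers {Brookfield, Calder, Denby, Elwood} → 310
  East (12, 5): covers {Ashton, Brookfield, Denby, Elwood} → 257
Maximum coverage at North: 317 jobs per month.

North, covering 317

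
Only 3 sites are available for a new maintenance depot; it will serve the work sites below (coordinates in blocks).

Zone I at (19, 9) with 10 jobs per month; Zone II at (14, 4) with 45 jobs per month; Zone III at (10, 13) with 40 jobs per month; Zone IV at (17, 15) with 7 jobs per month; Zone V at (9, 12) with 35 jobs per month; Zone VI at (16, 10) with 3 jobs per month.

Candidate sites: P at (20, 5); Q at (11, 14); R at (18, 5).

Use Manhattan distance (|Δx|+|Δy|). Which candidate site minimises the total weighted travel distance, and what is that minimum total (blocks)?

Total weighted distance at each candidate:
  P (20, 5): total = 1833
  Q (11, 14): total = 1011
  R (18, 5): total = 1573
Minimum is at Q with total 1011 blocks.

Q, total 1011 blocks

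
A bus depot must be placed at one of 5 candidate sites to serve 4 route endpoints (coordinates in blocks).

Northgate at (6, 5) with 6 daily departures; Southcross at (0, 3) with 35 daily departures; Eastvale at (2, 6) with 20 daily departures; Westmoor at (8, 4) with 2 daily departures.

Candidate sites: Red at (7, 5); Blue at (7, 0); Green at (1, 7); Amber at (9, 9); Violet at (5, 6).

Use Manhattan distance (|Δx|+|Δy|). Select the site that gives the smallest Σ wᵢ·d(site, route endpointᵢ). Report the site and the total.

Total weighted distance at each candidate:
  Red (7, 5): total = 445
  Blue (7, 0): total = 616
  Green (1, 7): total = 277
  Amber (9, 9): total = 779
  Violet (5, 6): total = 362
Minimum is at Green with total 277 blocks.

Green, total 277 blocks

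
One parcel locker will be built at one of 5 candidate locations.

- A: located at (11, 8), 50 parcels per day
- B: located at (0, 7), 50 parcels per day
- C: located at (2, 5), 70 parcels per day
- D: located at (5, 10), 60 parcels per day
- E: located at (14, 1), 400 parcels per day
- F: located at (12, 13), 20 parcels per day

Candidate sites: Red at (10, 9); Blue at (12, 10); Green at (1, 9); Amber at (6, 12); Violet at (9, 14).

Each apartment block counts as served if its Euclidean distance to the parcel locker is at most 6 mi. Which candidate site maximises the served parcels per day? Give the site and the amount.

Coverage radius r = 6 mi; a point is covered iff (Δx)²+(Δy)² ≤ 6² = 36.
  Red (10, 9): covers {A, D, F} → 130
  Blue (12, 10): covers {A, F} → 70
  Green (1, 9): covers {B, C, D} → 180
  Amber (6, 12): covers {D} → 60
  Violet (9, 14): covers {D, F} → 80
Maximum coverage at Green: 180 parcels per day.

Green, covering 180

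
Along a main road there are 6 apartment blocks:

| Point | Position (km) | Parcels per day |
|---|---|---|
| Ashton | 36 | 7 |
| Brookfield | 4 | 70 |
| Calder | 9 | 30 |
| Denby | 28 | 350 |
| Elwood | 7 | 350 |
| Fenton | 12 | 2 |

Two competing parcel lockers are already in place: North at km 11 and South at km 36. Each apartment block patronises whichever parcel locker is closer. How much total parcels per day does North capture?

452

The indifferent point is the midpoint (11+36)/2 = 23.5; apartment blocks left of it (closer to North at 11) go to North, those right go to South.
  Brookfield at 4 (w=70) → North
  Elwood at 7 (w=350) → North
  Calder at 9 (w=30) → North
  Fenton at 12 (w=2) → North
  Denby at 28 (w=350) → South
  Ashton at 36 (w=7) → South
North captures 452; South captures 357.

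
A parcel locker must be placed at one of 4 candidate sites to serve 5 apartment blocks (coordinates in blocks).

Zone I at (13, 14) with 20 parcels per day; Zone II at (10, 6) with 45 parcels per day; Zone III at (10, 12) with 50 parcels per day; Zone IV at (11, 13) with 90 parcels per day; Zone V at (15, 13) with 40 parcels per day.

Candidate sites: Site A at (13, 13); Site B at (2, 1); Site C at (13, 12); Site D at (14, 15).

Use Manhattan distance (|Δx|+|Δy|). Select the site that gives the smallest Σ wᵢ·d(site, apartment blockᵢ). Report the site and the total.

Site A, total 930 blocks

Total weighted distance at each candidate:
  Site A (13, 13): total = 930
  Site B (2, 1): total = 4905
  Site C (13, 12): total = 985
  Site D (14, 15): total = 1545
Minimum is at Site A with total 930 blocks.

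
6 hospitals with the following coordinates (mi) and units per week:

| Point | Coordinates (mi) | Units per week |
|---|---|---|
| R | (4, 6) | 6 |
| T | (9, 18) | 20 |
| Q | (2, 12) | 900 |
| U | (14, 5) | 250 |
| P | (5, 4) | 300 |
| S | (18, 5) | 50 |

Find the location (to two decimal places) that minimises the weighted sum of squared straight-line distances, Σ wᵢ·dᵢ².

The minimiser of Σwᵢ‖p−pᵢ‖² is the weighted centroid p* = (Σwᵢpᵢ)/(Σwᵢ).
Σwᵢ = 1526.
Σwᵢxᵢ = 6·4 + 20·9 + 900·2 + 250·14 + 300·5 + 50·18 = 7904.
Σwᵢyᵢ = 6·6 + 20·18 + 900·12 + 250·5 + 300·4 + 50·5 = 13896.
x* = 7904/1526 = 5.18, y* = 13896/1526 = 9.11.

(5.18, 9.11)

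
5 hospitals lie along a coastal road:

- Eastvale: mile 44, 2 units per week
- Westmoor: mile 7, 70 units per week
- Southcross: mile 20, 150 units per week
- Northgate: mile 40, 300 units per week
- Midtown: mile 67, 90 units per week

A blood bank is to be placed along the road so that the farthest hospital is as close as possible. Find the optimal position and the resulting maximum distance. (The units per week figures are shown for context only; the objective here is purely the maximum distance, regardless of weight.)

location 37, max distance 30

The 1-center on a line is the midpoint of the two extreme points: leftmost at 7, rightmost at 67.
Optimal location = (7 + 67)/2 = 37; maximum distance = (67 − 7)/2 = 30.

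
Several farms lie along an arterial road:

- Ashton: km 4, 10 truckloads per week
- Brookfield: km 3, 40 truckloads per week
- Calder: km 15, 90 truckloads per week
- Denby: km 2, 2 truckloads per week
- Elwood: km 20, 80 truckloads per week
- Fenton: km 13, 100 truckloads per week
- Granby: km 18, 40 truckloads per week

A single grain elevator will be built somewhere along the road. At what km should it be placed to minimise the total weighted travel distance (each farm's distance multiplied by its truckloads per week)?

For a sum of weighted absolute distances on a line, the optimum is the weighted median (not the mean). Total weight W = 362; half-weight = 181.
Sort by position and accumulate weight:
  km 2 (Denby, w=2) → cum 2
  km 3 (Brookfield, w=40) → cum 42
  km 4 (Ashton, w=10) → cum 52
  km 13 (Fenton, w=100) → cum 152
  km 15 (Calder, w=90) → cum 242  ≥ 181 → median here
  km 18 (Granby, w=40) → cum 282
  km 20 (Elwood, w=80) → cum 362
Optimal location: km 15.

x = 15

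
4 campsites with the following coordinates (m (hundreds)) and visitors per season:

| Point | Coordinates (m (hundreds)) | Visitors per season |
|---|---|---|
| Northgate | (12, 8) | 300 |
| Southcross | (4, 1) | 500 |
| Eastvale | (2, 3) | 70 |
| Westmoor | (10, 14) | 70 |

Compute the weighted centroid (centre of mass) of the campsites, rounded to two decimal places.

The minimiser of Σwᵢ‖p−pᵢ‖² is the weighted centroid p* = (Σwᵢpᵢ)/(Σwᵢ).
Σwᵢ = 940.
Σwᵢxᵢ = 300·12 + 500·4 + 70·2 + 70·10 = 6440.
Σwᵢyᵢ = 300·8 + 500·1 + 70·3 + 70·14 = 4090.
x* = 6440/940 = 6.85, y* = 4090/940 = 4.35.

(6.85, 4.35)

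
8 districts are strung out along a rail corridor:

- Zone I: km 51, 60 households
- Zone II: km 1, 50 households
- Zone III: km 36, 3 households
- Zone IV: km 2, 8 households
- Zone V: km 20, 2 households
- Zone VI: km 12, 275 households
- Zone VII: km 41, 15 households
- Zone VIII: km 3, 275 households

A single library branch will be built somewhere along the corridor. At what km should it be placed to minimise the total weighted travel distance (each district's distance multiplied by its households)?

For a sum of weighted absolute distances on a line, the optimum is the weighted median (not the mean). Total weight W = 688; half-weight = 344.
Sort by position and accumulate weight:
  km 1 (Zone II, w=50) → cum 50
  km 2 (Zone IV, w=8) → cum 58
  km 3 (Zone VIII, w=275) → cum 333
  km 12 (Zone VI, w=275) → cum 608  ≥ 344 → median here
  km 20 (Zone V, w=2) → cum 610
  km 36 (Zone III, w=3) → cum 613
  km 41 (Zone VII, w=15) → cum 628
  km 51 (Zone I, w=60) → cum 688
Optimal location: km 12.

x = 12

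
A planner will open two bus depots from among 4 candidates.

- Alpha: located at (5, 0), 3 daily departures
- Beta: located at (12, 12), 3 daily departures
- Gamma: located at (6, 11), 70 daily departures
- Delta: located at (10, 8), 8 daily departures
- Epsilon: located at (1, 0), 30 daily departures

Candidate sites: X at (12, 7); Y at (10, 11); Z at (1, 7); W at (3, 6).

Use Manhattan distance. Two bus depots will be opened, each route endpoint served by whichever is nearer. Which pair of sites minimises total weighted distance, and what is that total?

Evaluate every pair (each demand assigned to the nearer of the two):
  {Y, Z}: total = 556
  {Y, W}: total = 577
  {X, W}: total = 863
  {X, Y}: total = 895
  {Z, W}: total = 911
  {X, Z}: total = 912
Best pair: {Y, Z} with total 556.

{Y, Z}, total 556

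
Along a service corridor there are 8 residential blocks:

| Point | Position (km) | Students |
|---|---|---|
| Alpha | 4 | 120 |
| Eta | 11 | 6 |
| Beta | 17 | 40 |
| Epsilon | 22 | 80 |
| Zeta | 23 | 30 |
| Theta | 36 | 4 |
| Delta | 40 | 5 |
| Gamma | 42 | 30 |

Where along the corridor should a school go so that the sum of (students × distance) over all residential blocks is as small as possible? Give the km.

x = 17

For a sum of weighted absolute distances on a line, the optimum is the weighted median (not the mean). Total weight W = 315; half-weight = 157.5.
Sort by position and accumulate weight:
  km 4 (Alpha, w=120) → cum 120
  km 11 (Eta, w=6) → cum 126
  km 17 (Beta, w=40) → cum 166  ≥ 157.5 → median here
  km 22 (Epsilon, w=80) → cum 246
  km 23 (Zeta, w=30) → cum 276
  km 36 (Theta, w=4) → cum 280
  km 40 (Delta, w=5) → cum 285
  km 42 (Gamma, w=30) → cum 315
Optimal location: km 17.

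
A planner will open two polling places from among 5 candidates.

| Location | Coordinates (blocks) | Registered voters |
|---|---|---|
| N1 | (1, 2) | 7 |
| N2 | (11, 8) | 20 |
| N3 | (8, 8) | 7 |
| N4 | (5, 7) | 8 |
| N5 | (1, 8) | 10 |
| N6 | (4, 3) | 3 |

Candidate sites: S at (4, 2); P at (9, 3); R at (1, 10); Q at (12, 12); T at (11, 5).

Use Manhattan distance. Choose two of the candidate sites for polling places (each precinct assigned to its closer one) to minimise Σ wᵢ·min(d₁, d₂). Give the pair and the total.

{R, T}, total 261

Evaluate every pair (each demand assigned to the nearer of the two):
  {R, T}: total = 261
  {S, T}: total = 264
  {S, Q}: total = 318
  {R, Q}: total = 318
  {P, R}: total = 329
  {S, P}: total = 344
  {P, T}: total = 374
  {S, R}: total = 395
  {P, Q}: total = 414
  {Q, T}: total = 414
Best pair: {R, T} with total 261.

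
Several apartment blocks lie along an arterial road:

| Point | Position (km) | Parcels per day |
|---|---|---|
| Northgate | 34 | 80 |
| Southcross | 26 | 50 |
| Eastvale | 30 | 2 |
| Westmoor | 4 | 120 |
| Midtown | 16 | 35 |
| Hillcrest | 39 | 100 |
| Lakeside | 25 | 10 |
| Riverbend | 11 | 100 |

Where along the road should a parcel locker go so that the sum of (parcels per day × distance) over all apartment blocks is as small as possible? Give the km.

x = 16

For a sum of weighted absolute distances on a line, the optimum is the weighted median (not the mean). Total weight W = 497; half-weight = 248.5.
Sort by position and accumulate weight:
  km 4 (Westmoor, w=120) → cum 120
  km 11 (Riverbend, w=100) → cum 220
  km 16 (Midtown, w=35) → cum 255  ≥ 248.5 → median here
  km 25 (Lakeside, w=10) → cum 265
  km 26 (Southcross, w=50) → cum 315
  km 30 (Eastvale, w=2) → cum 317
  km 34 (Northgate, w=80) → cum 397
  km 39 (Hillcrest, w=100) → cum 497
Optimal location: km 16.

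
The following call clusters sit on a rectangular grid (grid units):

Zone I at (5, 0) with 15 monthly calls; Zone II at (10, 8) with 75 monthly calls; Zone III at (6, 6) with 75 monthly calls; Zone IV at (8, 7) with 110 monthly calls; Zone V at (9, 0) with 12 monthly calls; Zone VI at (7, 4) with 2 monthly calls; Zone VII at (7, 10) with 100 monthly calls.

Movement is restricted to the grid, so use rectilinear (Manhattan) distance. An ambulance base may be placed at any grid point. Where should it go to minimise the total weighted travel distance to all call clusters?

Manhattan distance separates: Σwᵢ(|x−xᵢ|+|y−yᵢ|) = Σwᵢ|x−xᵢ| + Σwᵢ|y−yᵢ|, so x and y are optimised independently as 1-D weighted medians.
Total weight W = 389; half = 194.5.
x-coordinate, sorted with cumulative weight:
  x=5 (Zone I, w=15) cum 15
  x=6 (Zone III, w=75) cum 90
  x=7 (Zone VI, w=2) cum 92
  x=7 (Zone VII, w=100) cum 192
  x=8 (Zone IV, w=110) cum 302  ← median
  x=9 (Zone V, w=12) cum 314
  x=10 (Zone II, w=75) cum 389
⇒ x* = 8
y-coordinate, sorted with cumulative weight:
  y=0 (Zone I, w=15) cum 15
  y=0 (Zone V, w=12) cum 27
  y=4 (Zone VI, w=2) cum 29
  y=6 (Zone III, w=75) cum 104
  y=7 (Zone IV, w=110) cum 214  ← median
  y=8 (Zone II, w=75) cum 289
  y=10 (Zone VII, w=100) cum 389
⇒ y* = 7

(8, 7)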